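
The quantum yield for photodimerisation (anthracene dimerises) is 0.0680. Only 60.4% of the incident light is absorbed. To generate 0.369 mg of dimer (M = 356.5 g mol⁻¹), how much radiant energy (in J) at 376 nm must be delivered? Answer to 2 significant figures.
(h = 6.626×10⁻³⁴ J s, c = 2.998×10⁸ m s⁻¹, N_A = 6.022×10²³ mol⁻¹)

Product: 0.369 mg / 356.5 g mol⁻¹ = 1.035×10⁻⁶ mol.
Photons that must be absorbed: 1.035×10⁻⁶ / 0.0680 = 1.522×10⁻⁵ mol.
Incident photons needed: 1.522×10⁻⁵ / 0.604 = 2.520×10⁻⁵ mol.
Photon energy: hc/λ = 5.283×10⁻¹⁹ J; per mole, 3.181×10⁵ J mol⁻¹.
Energy required: 2.520×10⁻⁵ × 3.181×10⁵ = 8.0 J.

8.0 J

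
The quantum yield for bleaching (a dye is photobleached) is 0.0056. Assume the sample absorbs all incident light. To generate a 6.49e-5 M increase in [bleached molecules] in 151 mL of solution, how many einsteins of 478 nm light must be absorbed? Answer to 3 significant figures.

Product: (6.49e-5 M)(0.151 L) = 9.800e-6 mol.
Photons that must be absorbed: 9.800e-6 / 0.0056 = 0.001750 mol.

0.00175 einstein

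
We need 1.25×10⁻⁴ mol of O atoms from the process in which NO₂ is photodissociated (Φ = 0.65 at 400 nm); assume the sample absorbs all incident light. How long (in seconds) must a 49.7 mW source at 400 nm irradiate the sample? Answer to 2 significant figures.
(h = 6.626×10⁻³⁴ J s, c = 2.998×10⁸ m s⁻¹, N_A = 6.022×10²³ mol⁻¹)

Photons that must be absorbed: 1.25×10⁻⁴ / 0.65 = 1.923×10⁻⁴ mol.
Photon energy: hc/λ = 4.966×10⁻¹⁹ J; per mole, 2.991×10⁵ J mol⁻¹.
Energy required: 1.923×10⁻⁴ × 2.991×10⁵ = 57.52 J.
Time: 57.52 J / 0.0497 W = 1200 s.

t ≈ 1200 s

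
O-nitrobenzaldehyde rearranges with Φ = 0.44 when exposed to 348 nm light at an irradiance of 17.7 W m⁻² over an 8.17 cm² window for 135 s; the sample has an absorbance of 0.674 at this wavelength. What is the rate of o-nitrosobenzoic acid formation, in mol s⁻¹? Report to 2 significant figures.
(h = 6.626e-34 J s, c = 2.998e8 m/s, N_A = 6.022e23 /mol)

1.5e-8 mol s⁻¹

Photon energy at 348 nm: hc/λ = (6.626e-34)(2.998e8)/(348e-9) = 5.708e-19 J.
Energy delivered: (17.7 W m⁻²)(8.17e-4 m²)(135 s) = 1.952 J.
Photons incident: 1.952 / 5.708e-19 = 3.420e18, i.e. 3.420e18/6.022e23 = 5.679e-6 mol.
Fraction absorbed: 1 − 10^(−0.674) = 0.7882.
Photons absorbed: 0.7882 × 5.679e-6 = 4.476e-6 mol.
Product formed: 0.44 × 4.476e-6 = 1.969e-6 mol.
Rate: 1.969e-6 / 135 s = 1.5e-8 mol s⁻¹.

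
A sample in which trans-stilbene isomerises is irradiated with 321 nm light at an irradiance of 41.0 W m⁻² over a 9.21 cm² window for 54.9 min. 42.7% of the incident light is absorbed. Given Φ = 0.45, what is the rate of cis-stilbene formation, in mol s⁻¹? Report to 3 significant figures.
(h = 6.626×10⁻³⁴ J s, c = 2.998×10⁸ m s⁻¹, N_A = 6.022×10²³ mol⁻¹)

1.95×10⁻⁸ mol s⁻¹

Photon energy at 321 nm: hc/λ = (6.626×10⁻³⁴)(2.998×10⁸)/(321×10⁻⁹) = 6.188×10⁻¹⁹ J.
Energy delivered: (41.0 W m⁻²)(9.21×10⁻⁴ m²)(3294 s) = 124.4 J.
Photons incident: 124.4 / 6.188×10⁻¹⁹ = 2.010×10²⁰, i.e. 2.010×10²⁰/6.022×10²³ = 3.338×10⁻⁴ mol.
Photons absorbed: 0.427 × 3.338×10⁻⁴ = 1.425×10⁻⁴ mol.
Product formed: 0.45 × 1.425×10⁻⁴ = 6.413×10⁻⁵ mol.
Rate: 6.413×10⁻⁵ / 3294 s = 1.95×10⁻⁸ mol s⁻¹.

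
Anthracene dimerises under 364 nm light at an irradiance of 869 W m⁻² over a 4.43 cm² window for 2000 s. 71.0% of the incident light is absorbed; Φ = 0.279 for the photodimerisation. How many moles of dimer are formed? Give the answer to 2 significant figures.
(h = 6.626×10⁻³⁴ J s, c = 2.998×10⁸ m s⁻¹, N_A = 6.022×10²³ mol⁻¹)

Photon energy at 364 nm: hc/λ = (6.626×10⁻³⁴)(2.998×10⁸)/(364×10⁻⁹) = 5.457×10⁻¹⁹ J.
Energy delivered: (869 W m⁻²)(4.43×10⁻⁴ m²)(2000 s) = 769.9 J.
Photons incident: 769.9 / 5.457×10⁻¹⁹ = 1.411×10²¹, i.e. 1.411×10²¹/6.022×10²³ = 0.002343 mol.
Photons absorbed: 0.710 × 0.002343 = 0.001664 mol.
Product: Φ × n_abs = 0.279 × 0.001664 = 4.643×10⁻⁴ mol.

4.6×10⁻⁴ mol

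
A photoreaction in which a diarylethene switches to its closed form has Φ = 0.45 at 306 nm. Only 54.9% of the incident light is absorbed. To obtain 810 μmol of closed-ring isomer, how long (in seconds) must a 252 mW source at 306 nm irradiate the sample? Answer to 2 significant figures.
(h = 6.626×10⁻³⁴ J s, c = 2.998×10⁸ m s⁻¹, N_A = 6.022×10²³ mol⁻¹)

t ≈ 5100 s

Product: 810 μmol = 8.10×10⁻⁴ mol.
Photons that must be absorbed: 8.10×10⁻⁴ / 0.45 = 0.001800 mol.
Incident photons needed: 0.001800 / 0.549 = 0.003279 mol.
Photon energy: hc/λ = 6.492×10⁻¹⁹ J; per mole, 3.909×10⁵ J mol⁻¹.
Energy required: 0.003279 × 3.909×10⁵ = 1282 J.
Time: 1282 J / 0.252 W = 5100 s.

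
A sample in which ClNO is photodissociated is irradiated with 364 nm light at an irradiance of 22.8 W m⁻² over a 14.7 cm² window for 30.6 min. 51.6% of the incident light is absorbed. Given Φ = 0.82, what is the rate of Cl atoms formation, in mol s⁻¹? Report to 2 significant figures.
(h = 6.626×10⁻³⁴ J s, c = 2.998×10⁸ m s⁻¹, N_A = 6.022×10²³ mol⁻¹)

4.3×10⁻⁸ mol s⁻¹

Photon energy at 364 nm: hc/λ = (6.626×10⁻³⁴)(2.998×10⁸)/(364×10⁻⁹) = 5.457×10⁻¹⁹ J.
Energy delivered: (22.8 W m⁻²)(14.7×10⁻⁴ m²)(1836 s) = 61.54 J.
Photons incident: 61.54 / 5.457×10⁻¹⁹ = 1.128×10²⁰, i.e. 1.128×10²⁰/6.022×10²³ = 1.873×10⁻⁴ mol.
Photons absorbed: 0.516 × 1.873×10⁻⁴ = 9.665×10⁻⁵ mol.
Product formed: 0.82 × 9.665×10⁻⁵ = 7.925×10⁻⁵ mol.
Rate: 7.925×10⁻⁵ / 1836 s = 4.3×10⁻⁸ mol s⁻¹.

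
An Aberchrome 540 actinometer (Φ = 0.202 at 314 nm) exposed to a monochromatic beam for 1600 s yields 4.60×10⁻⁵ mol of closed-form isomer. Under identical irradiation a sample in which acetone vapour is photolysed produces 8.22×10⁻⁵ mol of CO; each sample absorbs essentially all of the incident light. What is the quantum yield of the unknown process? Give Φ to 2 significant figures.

Φ = 0.36

Photons absorbed by the actinometer: 4.60×10⁻⁵ / 0.202 = 2.277×10⁻⁴ mol.
Φ(unknown) = 8.22×10⁻⁵ / 2.277×10⁻⁴ = 0.36.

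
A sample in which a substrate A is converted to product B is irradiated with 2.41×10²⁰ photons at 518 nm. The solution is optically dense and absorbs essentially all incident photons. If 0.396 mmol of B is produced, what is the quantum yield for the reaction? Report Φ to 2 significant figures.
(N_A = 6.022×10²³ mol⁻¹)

Product: 0.396 mmol = 3.96×10⁻⁴ mol.
Moles of photons: 2.41×10²⁰ / 6.022×10²³ = 4.002×10⁻⁴ mol.
Φ = 3.96×10⁻⁴ mol / 4.002×10⁻⁴ mol photons = 0.99.

Φ = 0.99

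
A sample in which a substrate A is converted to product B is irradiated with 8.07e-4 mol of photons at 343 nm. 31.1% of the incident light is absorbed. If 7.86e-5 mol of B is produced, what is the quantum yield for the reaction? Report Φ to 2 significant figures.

Φ = 0.31

Photons absorbed: 0.311 × 8.07e-4 = 2.510e-4 mol.
Φ = 7.86e-5 mol / 2.510e-4 mol photons = 0.31.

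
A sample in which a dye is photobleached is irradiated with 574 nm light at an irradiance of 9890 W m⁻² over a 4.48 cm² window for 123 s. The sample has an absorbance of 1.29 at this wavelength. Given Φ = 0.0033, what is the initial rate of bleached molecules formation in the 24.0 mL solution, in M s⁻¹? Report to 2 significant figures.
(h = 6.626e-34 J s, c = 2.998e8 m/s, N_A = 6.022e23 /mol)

2.8e-6 M s⁻¹

Photon energy at 574 nm: hc/λ = (6.626e-34)(2.998e8)/(574e-9) = 3.461e-19 J.
Energy delivered: (9890 W m⁻²)(4.48e-4 m²)(123 s) = 545.0 J.
Photons incident: 545.0 / 3.461e-19 = 1.575e21, i.e. 1.575e21/6.022e23 = 0.002615 mol.
Fraction absorbed: 1 − 10^(−1.29) = 0.9487.
Photons absorbed: 0.9487 × 0.002615 = 0.002481 mol.
Product formed: 0.0033 × 0.002481 = 8.187e-6 mol.
Rate: 8.187e-6 mol / (123 s × 0.024 L) = 2.8e-6 M s⁻¹.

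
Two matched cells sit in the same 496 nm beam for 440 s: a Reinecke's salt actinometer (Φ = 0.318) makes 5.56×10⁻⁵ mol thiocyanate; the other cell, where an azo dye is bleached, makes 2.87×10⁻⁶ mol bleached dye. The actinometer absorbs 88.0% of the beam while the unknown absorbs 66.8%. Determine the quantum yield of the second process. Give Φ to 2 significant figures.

Φ = 0.022

Photons absorbed by the actinometer: 5.56×10⁻⁵ / 0.318 = 1.748×10⁻⁴ mol.
Incident flux: 1.748×10⁻⁴ / 0.880 = 1.986×10⁻⁴ einstein.
Absorbed by unknown: 0.668 × 1.986×10⁻⁴ = 1.327×10⁻⁴ mol.
Φ(unknown) = 2.87×10⁻⁶ / 1.327×10⁻⁴ = 0.022.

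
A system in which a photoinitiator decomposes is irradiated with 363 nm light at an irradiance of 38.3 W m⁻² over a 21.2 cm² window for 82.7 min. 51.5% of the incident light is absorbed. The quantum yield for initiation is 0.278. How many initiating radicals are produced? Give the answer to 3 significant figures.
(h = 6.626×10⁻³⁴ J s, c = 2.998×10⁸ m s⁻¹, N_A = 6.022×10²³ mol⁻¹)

1.05×10²⁰ initiating radicals

Photon energy at 363 nm: hc/λ = (6.626×10⁻³⁴)(2.998×10⁸)/(363×10⁻⁹) = 5.472×10⁻¹⁹ J.
Energy delivered: (38.3 W m⁻²)(21.2×10⁻⁴ m²)(4962 s) = 402.9 J.
Photons incident: 402.9 / 5.472×10⁻¹⁹ = 7.363×10²⁰, i.e. 7.363×10²⁰/6.022×10²³ = 0.001223 mol.
Photons absorbed: 0.515 × 0.001223 = 6.298×10⁻⁴ mol.
Product: Φ × n_abs = 0.278 × 6.298×10⁻⁴ = 1.751×10⁻⁴ mol.
As a count: 1.751×10⁻⁴ × 6.022×10²³ = 1.05×10²⁰.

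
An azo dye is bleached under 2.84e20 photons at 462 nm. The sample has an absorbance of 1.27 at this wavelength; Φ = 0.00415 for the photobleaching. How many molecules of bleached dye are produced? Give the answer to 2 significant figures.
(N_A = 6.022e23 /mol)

1.1e18 molecules

Moles of photons: 2.84e20 / 6.022e23 = 4.716e-4 mol.
Fraction absorbed: 1 − 10^(−1.27) = 0.9463.
Photons absorbed: 0.9463 × 4.716e-4 = 4.463e-4 mol.
Product: Φ × n_abs = 0.00415 × 4.463e-4 = 1.852e-6 mol.
As a count: 1.852e-6 × 6.022e23 = 1.1e18.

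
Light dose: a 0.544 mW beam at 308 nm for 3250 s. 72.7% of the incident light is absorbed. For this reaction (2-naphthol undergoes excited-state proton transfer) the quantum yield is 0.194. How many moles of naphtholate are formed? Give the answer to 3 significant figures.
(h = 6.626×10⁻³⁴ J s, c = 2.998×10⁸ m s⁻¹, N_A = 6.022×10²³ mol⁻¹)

Photon energy at 308 nm: hc/λ = (6.626×10⁻³⁴)(2.998×10⁸)/(308×10⁻⁹) = 6.450×10⁻¹⁹ J.
Energy delivered: (0.544 mW)(3250 s) = 1.768 J.
Photons incident: 1.768 / 6.450×10⁻¹⁹ = 2.741×10¹⁸, i.e. 2.741×10¹⁸/6.022×10²³ = 4.552×10⁻⁶ mol.
Photons absorbed: 0.727 × 4.552×10⁻⁶ = 3.309×10⁻⁶ mol.
Product: Φ × n_abs = 0.194 × 3.309×10⁻⁶ = 6.419×10⁻⁷ mol.

6.42×10⁻⁷ mol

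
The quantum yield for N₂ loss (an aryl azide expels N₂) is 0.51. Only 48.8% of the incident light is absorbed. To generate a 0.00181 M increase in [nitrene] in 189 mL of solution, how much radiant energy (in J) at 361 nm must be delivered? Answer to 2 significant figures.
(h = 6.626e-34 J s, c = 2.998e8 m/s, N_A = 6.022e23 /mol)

Product: (0.00181 M)(0.189 L) = 3.421e-4 mol.
Photons that must be absorbed: 3.421e-4 / 0.51 = 6.708e-4 mol.
Incident photons needed: 6.708e-4 / 0.488 = 0.001375 mol.
Photon energy: hc/λ = 5.503e-19 J; per mole, 3.314e5 J mol⁻¹.
Energy required: 0.001375 × 3.314e5 = 460 J.

460 J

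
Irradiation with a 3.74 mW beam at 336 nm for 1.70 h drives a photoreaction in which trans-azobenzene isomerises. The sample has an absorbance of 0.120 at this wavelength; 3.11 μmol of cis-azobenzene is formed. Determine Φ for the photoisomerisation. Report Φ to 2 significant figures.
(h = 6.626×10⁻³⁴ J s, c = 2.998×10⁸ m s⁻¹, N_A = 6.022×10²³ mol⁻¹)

Product: 3.11 μmol = 3.11×10⁻⁶ mol.
Photon energy at 336 nm: hc/λ = (6.626×10⁻³⁴)(2.998×10⁸)/(336×10⁻⁹) = 5.912×10⁻¹⁹ J.
Energy delivered: (3.74 mW)(6120 s) = 22.89 J.
Photons incident: 22.89 / 5.912×10⁻¹⁹ = 3.872×10¹⁹, i.e. 3.872×10¹⁹/6.022×10²³ = 6.430×10⁻⁵ mol.
Fraction absorbed: 1 − 10^(−0.120) = 0.2414.
Photons absorbed: 0.2414 × 6.430×10⁻⁵ = 1.552×10⁻⁵ mol.
Φ = 3.11×10⁻⁶ mol / 1.552×10⁻⁵ mol photons = 0.20.

Φ = 0.20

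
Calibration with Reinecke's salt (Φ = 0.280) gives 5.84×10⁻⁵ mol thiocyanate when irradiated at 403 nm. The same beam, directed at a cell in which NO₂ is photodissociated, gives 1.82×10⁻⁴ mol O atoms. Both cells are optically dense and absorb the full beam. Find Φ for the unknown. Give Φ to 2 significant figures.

Φ = 0.87

Photons absorbed by the actinometer: 5.84×10⁻⁵ / 0.280 = 2.086×10⁻⁴ mol.
Φ(unknown) = 1.82×10⁻⁴ / 2.086×10⁻⁴ = 0.87.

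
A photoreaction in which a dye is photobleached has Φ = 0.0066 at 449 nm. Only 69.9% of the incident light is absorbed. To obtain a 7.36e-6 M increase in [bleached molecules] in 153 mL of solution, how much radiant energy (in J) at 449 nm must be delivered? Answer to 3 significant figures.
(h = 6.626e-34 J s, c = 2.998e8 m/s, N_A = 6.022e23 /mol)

Product: (7.36e-6 M)(0.153 L) = 1.126e-6 mol.
Photons that must be absorbed: 1.126e-6 / 0.0066 = 1.706e-4 mol.
Incident photons needed: 1.706e-4 / 0.699 = 2.441e-4 mol.
Photon energy: hc/λ = 4.424e-19 J; per mole, 2.664e5 J mol⁻¹.
Energy required: 2.441e-4 × 2.664e5 = 65.0 J.

65.0 J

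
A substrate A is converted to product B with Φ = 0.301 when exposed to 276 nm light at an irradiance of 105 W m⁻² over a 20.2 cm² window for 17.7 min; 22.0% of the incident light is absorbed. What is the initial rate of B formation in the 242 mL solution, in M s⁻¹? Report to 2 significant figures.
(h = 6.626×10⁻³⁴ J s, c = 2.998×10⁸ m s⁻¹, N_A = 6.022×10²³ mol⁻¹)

Photon energy at 276 nm: hc/λ = (6.626×10⁻³⁴)(2.998×10⁸)/(276×10⁻⁹) = 7.197×10⁻¹⁹ J.
Energy delivered: (105 W m⁻²)(20.2×10⁻⁴ m²)(1062 s) = 225.3 J.
Photons incident: 225.3 / 7.197×10⁻¹⁹ = 3.130×10²⁰, i.e. 3.130×10²⁰/6.022×10²³ = 5.198×10⁻⁴ mol.
Photons absorbed: 0.220 × 5.198×10⁻⁴ = 1.144×10⁻⁴ mol.
Product formed: 0.301 × 1.144×10⁻⁴ = 3.443×10⁻⁵ mol.
Rate: 3.443×10⁻⁵ mol / (1062 s × 0.242 L) = 1.3×10⁻⁷ M s⁻¹.

1.3×10⁻⁷ M s⁻¹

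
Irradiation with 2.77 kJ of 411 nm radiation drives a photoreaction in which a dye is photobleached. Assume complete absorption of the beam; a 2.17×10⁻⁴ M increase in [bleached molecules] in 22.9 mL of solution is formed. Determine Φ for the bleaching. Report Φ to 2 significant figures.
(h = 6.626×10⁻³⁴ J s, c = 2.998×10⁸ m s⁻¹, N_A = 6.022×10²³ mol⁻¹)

Φ = 5.2×10⁻⁴

Product: (2.17×10⁻⁴ M)(0.0229 L) = 4.969×10⁻⁶ mol.
Photon energy at 411 nm: hc/λ = (6.626×10⁻³⁴)(2.998×10⁸)/(411×10⁻⁹) = 4.833×10⁻¹⁹ J.
Incident energy: 2.77 kJ = 2770 J.
Photons incident: 2770 / 4.833×10⁻¹⁹ = 5.731×10²¹, i.e. 5.731×10²¹/6.022×10²³ = 0.009517 mol.
Φ = 4.969×10⁻⁶ mol / 0.009517 mol photons = 5.2×10⁻⁴.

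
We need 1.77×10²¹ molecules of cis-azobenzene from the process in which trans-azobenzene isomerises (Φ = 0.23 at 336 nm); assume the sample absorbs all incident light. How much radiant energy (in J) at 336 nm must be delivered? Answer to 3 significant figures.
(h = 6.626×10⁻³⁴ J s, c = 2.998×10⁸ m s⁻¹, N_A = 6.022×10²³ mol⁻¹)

Product: 1.77×10²¹ / 6.022×10²³ = 0.002939 mol.
Photons that must be absorbed: 0.002939 / 0.23 = 0.01278 mol.
Photon energy: hc/λ = 5.912×10⁻¹⁹ J; per mole, 3.560×10⁵ J mol⁻¹.
Energy required: 0.01278 × 3.560×10⁵ = 4550 J.

4550 J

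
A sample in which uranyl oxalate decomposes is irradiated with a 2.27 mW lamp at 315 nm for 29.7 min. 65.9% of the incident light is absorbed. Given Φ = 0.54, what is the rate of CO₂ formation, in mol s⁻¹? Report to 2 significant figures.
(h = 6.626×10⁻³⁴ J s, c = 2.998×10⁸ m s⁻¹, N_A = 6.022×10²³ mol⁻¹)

Photon energy at 315 nm: hc/λ = (6.626×10⁻³⁴)(2.998×10⁸)/(315×10⁻⁹) = 6.306×10⁻¹⁹ J.
Energy delivered: (2.27 mW)(1782 s) = 4.045 J.
Photons incident: 4.045 / 6.306×10⁻¹⁹ = 6.415×10¹⁸, i.e. 6.415×10¹⁸/6.022×10²³ = 1.065×10⁻⁵ mol.
Photons absorbed: 0.659 × 1.065×10⁻⁵ = 7.018×10⁻⁶ mol.
Product formed: 0.54 × 7.018×10⁻⁶ = 3.790×10⁻⁶ mol.
Rate: 3.790×10⁻⁶ / 1782 s = 2.1×10⁻⁹ mol s⁻¹.

2.1×10⁻⁹ mol s⁻¹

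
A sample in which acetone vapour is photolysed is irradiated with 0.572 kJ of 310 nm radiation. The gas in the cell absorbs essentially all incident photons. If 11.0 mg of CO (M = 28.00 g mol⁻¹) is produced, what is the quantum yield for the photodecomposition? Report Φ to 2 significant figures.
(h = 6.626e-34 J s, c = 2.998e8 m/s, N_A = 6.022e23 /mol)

Product: 11.0 mg / 28.00 g mol⁻¹ = 3.929e-4 mol.
Photon energy at 310 nm: hc/λ = (6.626e-34)(2.998e8)/(310e-9) = 6.408e-19 J.
Incident energy: 0.572 kJ = 572 J.
Photons incident: 572 / 6.408e-19 = 8.926e20, i.e. 8.926e20/6.022e23 = 0.001482 mol.
Φ = 3.929e-4 mol / 0.001482 mol photons = 0.27.

Φ = 0.27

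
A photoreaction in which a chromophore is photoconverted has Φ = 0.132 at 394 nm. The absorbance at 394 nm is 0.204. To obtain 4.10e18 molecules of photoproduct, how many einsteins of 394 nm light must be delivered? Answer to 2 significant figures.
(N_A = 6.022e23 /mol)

Product: 4.10e18 / 6.022e23 = 6.808e-6 mol.
Photons that must be absorbed: 6.808e-6 / 0.132 = 5.158e-5 mol.
Fraction absorbed: 1 − 10^(−0.204) = 0.3748.
Incident photons needed: 5.158e-5 / 0.3748 = 1.376e-4 mol.

1.4e-4 einstein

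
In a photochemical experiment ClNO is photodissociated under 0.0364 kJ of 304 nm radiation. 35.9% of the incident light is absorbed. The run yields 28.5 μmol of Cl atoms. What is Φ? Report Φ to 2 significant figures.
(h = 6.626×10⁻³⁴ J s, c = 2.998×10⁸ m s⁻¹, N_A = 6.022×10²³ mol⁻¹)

Φ = 0.86

Product: 28.5 μmol = 2.85×10⁻⁵ mol.
Photon energy at 304 nm: hc/λ = (6.626×10⁻³⁴)(2.998×10⁸)/(304×10⁻⁹) = 6.534×10⁻¹⁹ J.
Incident energy: 0.0364 kJ = 36.4 J.
Photons incident: 36.4 / 6.534×10⁻¹⁹ = 5.571×10¹⁹, i.e. 5.571×10¹⁹/6.022×10²³ = 9.251×10⁻⁵ mol.
Photons absorbed: 0.359 × 9.251×10⁻⁵ = 3.321×10⁻⁵ mol.
Φ = 2.85×10⁻⁵ mol / 3.321×10⁻⁵ mol photons = 0.86.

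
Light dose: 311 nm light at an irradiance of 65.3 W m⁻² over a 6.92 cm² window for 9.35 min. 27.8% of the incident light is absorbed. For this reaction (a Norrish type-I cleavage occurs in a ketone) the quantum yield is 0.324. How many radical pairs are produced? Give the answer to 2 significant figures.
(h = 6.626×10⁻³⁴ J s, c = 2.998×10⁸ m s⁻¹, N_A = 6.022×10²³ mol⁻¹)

3.6×10¹⁸ radical pairs

Photon energy at 311 nm: hc/λ = (6.626×10⁻³⁴)(2.998×10⁸)/(311×10⁻⁹) = 6.387×10⁻¹⁹ J.
Energy delivered: (65.3 W m⁻²)(6.92×10⁻⁴ m²)(561 s) = 25.35 J.
Photons incident: 25.35 / 6.387×10⁻¹⁹ = 3.969×10¹⁹, i.e. 3.969×10¹⁹/6.022×10²³ = 6.591×10⁻⁵ mol.
Photons absorbed: 0.278 × 6.591×10⁻⁵ = 1.832×10⁻⁵ mol.
Product: Φ × n_abs = 0.324 × 1.832×10⁻⁵ = 5.936×10⁻⁶ mol.
As a count: 5.936×10⁻⁶ × 6.022×10²³ = 3.6×10¹⁸.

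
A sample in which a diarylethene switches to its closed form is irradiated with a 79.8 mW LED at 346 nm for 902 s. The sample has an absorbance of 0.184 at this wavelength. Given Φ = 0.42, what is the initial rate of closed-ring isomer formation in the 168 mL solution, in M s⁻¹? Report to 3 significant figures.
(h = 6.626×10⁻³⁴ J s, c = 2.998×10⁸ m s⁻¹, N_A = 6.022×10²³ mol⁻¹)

Photon energy at 346 nm: hc/λ = (6.626×10⁻³⁴)(2.998×10⁸)/(346×10⁻⁹) = 5.741×10⁻¹⁹ J.
Energy delivered: (79.8 mW)(902 s) = 71.98 J.
Photons incident: 71.98 / 5.741×10⁻¹⁹ = 1.254×10²⁰, i.e. 1.254×10²⁰/6.022×10²³ = 2.082×10⁻⁴ mol.
Fraction absorbed: 1 − 10^(−0.184) = 0.3454.
Photons absorbed: 0.3454 × 2.082×10⁻⁴ = 7.191×10⁻⁵ mol.
Product formed: 0.42 × 7.191×10⁻⁵ = 3.020×10⁻⁵ mol.
Rate: 3.020×10⁻⁵ mol / (902 s × 0.168 L) = 1.99×10⁻⁷ M s⁻¹.

1.99×10⁻⁷ M s⁻¹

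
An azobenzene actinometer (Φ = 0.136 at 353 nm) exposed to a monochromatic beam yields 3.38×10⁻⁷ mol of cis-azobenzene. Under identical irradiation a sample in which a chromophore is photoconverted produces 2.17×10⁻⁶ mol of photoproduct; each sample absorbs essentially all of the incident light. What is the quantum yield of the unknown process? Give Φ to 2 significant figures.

Photons absorbed by the actinometer: 3.38×10⁻⁷ / 0.136 = 2.485×10⁻⁶ mol.
Φ(unknown) = 2.17×10⁻⁶ / 2.485×10⁻⁶ = 0.87.

Φ = 0.87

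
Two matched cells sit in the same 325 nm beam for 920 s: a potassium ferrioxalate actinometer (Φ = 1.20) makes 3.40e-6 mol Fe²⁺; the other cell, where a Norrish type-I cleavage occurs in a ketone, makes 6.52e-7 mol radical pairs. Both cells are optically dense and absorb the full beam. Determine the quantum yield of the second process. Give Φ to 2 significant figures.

Φ = 0.23

Photons absorbed by the actinometer: 3.40e-6 / 1.20 = 2.833e-6 mol.
Φ(unknown) = 6.52e-7 / 2.833e-6 = 0.23.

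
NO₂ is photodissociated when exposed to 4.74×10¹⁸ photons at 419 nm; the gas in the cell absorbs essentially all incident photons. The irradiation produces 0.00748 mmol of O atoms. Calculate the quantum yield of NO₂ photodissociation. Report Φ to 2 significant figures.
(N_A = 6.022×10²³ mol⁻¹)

Product: 0.00748 mmol = 7.48×10⁻⁶ mol.
Moles of photons: 4.74×10¹⁸ / 6.022×10²³ = 7.871×10⁻⁶ mol.
Φ = 7.48×10⁻⁶ mol / 7.871×10⁻⁶ mol photons = 0.95.

Φ = 0.95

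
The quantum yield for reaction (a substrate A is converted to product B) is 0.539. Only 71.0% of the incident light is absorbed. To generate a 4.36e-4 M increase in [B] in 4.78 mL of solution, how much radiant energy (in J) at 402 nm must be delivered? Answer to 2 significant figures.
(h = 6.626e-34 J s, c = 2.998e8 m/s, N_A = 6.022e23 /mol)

Product: (4.36e-4 M)(0.00478 L) = 2.084e-6 mol.
Photons that must be absorbed: 2.084e-6 / 0.539 = 3.866e-6 mol.
Incident photons needed: 3.866e-6 / 0.710 = 5.445e-6 mol.
Photon energy: hc/λ = 4.941e-19 J; per mole, 2.975e5 J mol⁻¹.
Energy required: 5.445e-6 × 2.975e5 = 1.6 J.

1.6 J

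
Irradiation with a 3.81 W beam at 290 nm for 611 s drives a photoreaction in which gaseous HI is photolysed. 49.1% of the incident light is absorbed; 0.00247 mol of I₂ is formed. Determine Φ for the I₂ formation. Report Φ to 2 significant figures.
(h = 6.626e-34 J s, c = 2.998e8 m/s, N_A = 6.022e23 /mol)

Φ = 0.89

Photon energy at 290 nm: hc/λ = (6.626e-34)(2.998e8)/(290e-9) = 6.850e-19 J.
Energy delivered: (3.81 W)(611 s) = 2328 J.
Photons incident: 2328 / 6.850e-19 = 3.399e21, i.e. 3.399e21/6.022e23 = 0.005644 mol.
Photons absorbed: 0.491 × 0.005644 = 0.002771 mol.
Φ = 0.00247 mol / 0.002771 mol photons = 0.89.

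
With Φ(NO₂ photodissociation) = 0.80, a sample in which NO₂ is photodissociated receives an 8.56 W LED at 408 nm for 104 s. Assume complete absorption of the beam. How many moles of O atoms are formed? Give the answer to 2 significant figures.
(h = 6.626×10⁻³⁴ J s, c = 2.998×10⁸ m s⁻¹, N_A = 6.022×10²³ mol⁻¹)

0.0024 mol

Photon energy at 408 nm: hc/λ = (6.626×10⁻³⁴)(2.998×10⁸)/(408×10⁻⁹) = 4.869×10⁻¹⁹ J.
Energy delivered: (8.56 W)(104 s) = 890.2 J.
Photons incident: 890.2 / 4.869×10⁻¹⁹ = 1.828×10²¹, i.e. 1.828×10²¹/6.022×10²³ = 0.003036 mol.
Product: Φ × n_abs = 0.80 × 0.003036 = 0.002429 mol.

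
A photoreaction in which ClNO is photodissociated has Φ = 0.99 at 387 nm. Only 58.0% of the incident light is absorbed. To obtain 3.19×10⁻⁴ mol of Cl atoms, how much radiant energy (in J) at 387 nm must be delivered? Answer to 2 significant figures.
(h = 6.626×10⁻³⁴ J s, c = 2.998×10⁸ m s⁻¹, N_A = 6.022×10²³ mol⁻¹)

Photons that must be absorbed: 3.19×10⁻⁴ / 0.99 = 3.222×10⁻⁴ mol.
Incident photons needed: 3.222×10⁻⁴ / 0.580 = 5.555×10⁻⁴ mol.
Photon energy: hc/λ = 5.133×10⁻¹⁹ J; per mole, 3.091×10⁵ J mol⁻¹.
Energy required: 5.555×10⁻⁴ × 3.091×10⁵ = 170 J.

170 J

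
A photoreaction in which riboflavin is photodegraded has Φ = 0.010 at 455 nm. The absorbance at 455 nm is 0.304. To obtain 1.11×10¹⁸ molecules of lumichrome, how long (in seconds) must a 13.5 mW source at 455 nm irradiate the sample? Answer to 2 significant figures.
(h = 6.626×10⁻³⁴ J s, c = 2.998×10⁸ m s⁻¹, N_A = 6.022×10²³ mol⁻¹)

t ≈ 7100 s

Product: 1.11×10¹⁸ / 6.022×10²³ = 1.843×10⁻⁶ mol.
Photons that must be absorbed: 1.843×10⁻⁶ / 0.010 = 1.843×10⁻⁴ mol.
Fraction absorbed: 1 − 10^(−0.304) = 0.5034.
Incident photons needed: 1.843×10⁻⁴ / 0.5034 = 3.661×10⁻⁴ mol.
Photon energy: hc/λ = 4.366×10⁻¹⁹ J; per mole, 2.629×10⁵ J mol⁻¹.
Energy required: 3.661×10⁻⁴ × 2.629×10⁵ = 96.25 J.
Time: 96.25 J / 0.0135 W = 7100 s.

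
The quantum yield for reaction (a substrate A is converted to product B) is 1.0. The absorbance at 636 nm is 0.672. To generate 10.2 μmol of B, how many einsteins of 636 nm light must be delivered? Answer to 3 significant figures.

Product: 10.2 μmol = 1.02×10⁻⁵ mol.
Photons that must be absorbed: 1.02×10⁻⁵ / 1.0 = 1.020×10⁻⁵ mol.
Fraction absorbed: 1 − 10^(−0.672) = 0.7872.
Incident photons needed: 1.020×10⁻⁵ / 0.7872 = 1.296×10⁻⁵ mol.

1.30×10⁻⁵ einstein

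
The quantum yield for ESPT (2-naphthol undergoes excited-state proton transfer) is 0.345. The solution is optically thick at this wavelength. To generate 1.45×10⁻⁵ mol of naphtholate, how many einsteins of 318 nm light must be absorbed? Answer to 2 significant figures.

Photons that must be absorbed: 1.45×10⁻⁵ / 0.345 = 4.203×10⁻⁵ mol.

4.2×10⁻⁵ einstein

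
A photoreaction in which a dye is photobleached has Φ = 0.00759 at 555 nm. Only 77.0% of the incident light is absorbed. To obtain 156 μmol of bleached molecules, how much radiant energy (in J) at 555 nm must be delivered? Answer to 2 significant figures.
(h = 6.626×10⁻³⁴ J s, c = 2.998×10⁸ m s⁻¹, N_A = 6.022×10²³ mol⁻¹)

Product: 156 μmol = 1.56×10⁻⁴ mol.
Photons that must be absorbed: 1.56×10⁻⁴ / 0.00759 = 0.02055 mol.
Incident photons needed: 0.02055 / 0.770 = 0.02669 mol.
Photon energy: hc/λ = 3.579×10⁻¹⁹ J; per mole, 2.155×10⁵ J mol⁻¹.
Energy required: 0.02669 × 2.155×10⁵ = 5800 J.

5800 J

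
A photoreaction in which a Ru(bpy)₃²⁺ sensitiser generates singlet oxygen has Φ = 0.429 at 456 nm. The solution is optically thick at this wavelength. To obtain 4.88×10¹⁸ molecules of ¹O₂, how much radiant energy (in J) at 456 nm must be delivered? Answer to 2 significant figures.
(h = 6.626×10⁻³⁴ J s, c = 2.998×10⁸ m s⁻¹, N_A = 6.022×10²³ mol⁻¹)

Product: 4.88×10¹⁸ / 6.022×10²³ = 8.104×10⁻⁶ mol.
Photons that must be absorbed: 8.104×10⁻⁶ / 0.429 = 1.889×10⁻⁵ mol.
Photon energy: hc/λ = 4.356×10⁻¹⁹ J; per mole, 2.623×10⁵ J mol⁻¹.
Energy required: 1.889×10⁻⁵ × 2.623×10⁵ = 5.0 J.

5.0 J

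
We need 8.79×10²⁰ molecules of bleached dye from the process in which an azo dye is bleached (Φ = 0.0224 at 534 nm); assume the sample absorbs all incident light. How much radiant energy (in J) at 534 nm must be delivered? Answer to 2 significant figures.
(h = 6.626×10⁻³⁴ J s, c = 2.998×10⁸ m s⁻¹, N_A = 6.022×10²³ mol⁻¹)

1.5×10⁴ J

Product: 8.79×10²⁰ / 6.022×10²³ = 0.001460 mol.
Photons that must be absorbed: 0.001460 / 0.0224 = 0.06518 mol.
Photon energy: hc/λ = 3.720×10⁻¹⁹ J; per mole, 2.240×10⁵ J mol⁻¹.
Energy required: 0.06518 × 2.240×10⁵ = 1.5×10⁴ J.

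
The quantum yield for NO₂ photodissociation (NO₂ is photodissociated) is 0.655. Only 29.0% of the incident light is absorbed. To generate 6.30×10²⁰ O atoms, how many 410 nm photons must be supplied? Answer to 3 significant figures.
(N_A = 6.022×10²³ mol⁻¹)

3.32×10²¹ photons

Product: 6.30×10²⁰ / 6.022×10²³ = 0.001046 mol.
Photons that must be absorbed: 0.001046 / 0.655 = 0.001597 mol.
Incident photons needed: 0.001597 / 0.290 = 0.005507 mol.
Photon count: 0.005507 × 6.022×10²³ = 3.32×10²¹.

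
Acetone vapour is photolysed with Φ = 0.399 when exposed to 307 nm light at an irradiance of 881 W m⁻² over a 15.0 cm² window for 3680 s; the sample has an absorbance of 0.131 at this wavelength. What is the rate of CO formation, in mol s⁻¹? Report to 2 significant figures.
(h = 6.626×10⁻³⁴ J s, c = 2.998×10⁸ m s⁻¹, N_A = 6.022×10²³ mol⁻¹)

Photon energy at 307 nm: hc/λ = (6.626×10⁻³⁴)(2.998×10⁸)/(307×10⁻⁹) = 6.471×10⁻¹⁹ J.
Energy delivered: (881 W m⁻²)(15.0×10⁻⁴ m²)(3680 s) = 4863 J.
Photons incident: 4863 / 6.471×10⁻¹⁹ = 7.515×10²¹, i.e. 7.515×10²¹/6.022×10²³ = 0.01248 mol.
Fraction absorbed: 1 − 10^(−0.131) = 0.2604.
Photons absorbed: 0.2604 × 0.01248 = 0.003250 mol.
Product formed: 0.399 × 0.003250 = 0.001297 mol.
Rate: 0.001297 / 3680 s = 3.5×10⁻⁷ mol s⁻¹.

3.5×10⁻⁷ mol s⁻¹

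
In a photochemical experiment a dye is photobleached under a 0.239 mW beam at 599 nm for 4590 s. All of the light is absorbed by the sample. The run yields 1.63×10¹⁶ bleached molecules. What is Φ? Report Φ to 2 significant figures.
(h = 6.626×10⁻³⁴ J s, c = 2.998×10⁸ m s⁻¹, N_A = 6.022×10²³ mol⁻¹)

Φ = 0.0049

Product: 1.63×10¹⁶ / 6.022×10²³ = 2.707×10⁻⁸ mol.
Photon energy at 599 nm: hc/λ = (6.626×10⁻³⁴)(2.998×10⁸)/(599×10⁻⁹) = 3.316×10⁻¹⁹ J.
Energy delivered: (0.239 mW)(4590 s) = 1.097 J.
Photons incident: 1.097 / 3.316×10⁻¹⁹ = 3.308×10¹⁸, i.e. 3.308×10¹⁸/6.022×10²³ = 5.493×10⁻⁶ mol.
Φ = 2.707×10⁻⁸ mol / 5.493×10⁻⁶ mol photons = 0.0049.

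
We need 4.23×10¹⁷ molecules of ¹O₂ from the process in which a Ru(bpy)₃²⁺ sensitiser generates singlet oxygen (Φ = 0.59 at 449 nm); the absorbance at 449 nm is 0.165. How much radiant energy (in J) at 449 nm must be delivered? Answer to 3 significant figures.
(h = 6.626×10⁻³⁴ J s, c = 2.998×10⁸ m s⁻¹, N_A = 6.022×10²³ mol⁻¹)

Product: 4.23×10¹⁷ / 6.022×10²³ = 7.024×10⁻⁷ mol.
Photons that must be absorbed: 7.024×10⁻⁷ / 0.59 = 1.191×10⁻⁶ mol.
Fraction absorbed: 1 − 10^(−0.165) = 0.3161.
Incident photons needed: 1.191×10⁻⁶ / 0.3161 = 3.768×10⁻⁶ mol.
Photon energy: hc/λ = 4.424×10⁻¹⁹ J; per mole, 2.664×10⁵ J mol⁻¹.
Energy required: 3.768×10⁻⁶ × 2.664×10⁵ = 1.00 J.

1.00 J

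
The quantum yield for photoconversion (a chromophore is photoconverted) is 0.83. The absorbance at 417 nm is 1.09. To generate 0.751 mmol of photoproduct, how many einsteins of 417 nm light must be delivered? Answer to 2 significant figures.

9.8×10⁻⁴ einstein

Product: 0.751 mmol = 7.51×10⁻⁴ mol.
Photons that must be absorbed: 7.51×10⁻⁴ / 0.83 = 9.048×10⁻⁴ mol.
Fraction absorbed: 1 − 10^(−1.09) = 0.9187.
Incident photons needed: 9.048×10⁻⁴ / 0.9187 = 9.849×10⁻⁴ mol.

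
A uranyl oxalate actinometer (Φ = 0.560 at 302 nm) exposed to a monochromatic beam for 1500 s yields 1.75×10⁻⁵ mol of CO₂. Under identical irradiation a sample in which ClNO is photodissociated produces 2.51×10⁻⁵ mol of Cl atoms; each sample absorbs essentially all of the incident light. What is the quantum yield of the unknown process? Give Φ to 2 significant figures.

Φ = 0.80

Photons absorbed by the actinometer: 1.75×10⁻⁵ / 0.560 = 3.125×10⁻⁵ mol.
Φ(unknown) = 2.51×10⁻⁵ / 3.125×10⁻⁵ = 0.80.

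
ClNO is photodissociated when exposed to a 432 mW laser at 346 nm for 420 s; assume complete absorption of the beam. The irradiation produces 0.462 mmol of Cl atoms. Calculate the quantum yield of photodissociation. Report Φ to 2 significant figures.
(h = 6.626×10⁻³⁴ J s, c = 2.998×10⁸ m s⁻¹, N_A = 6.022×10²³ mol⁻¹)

Product: 0.462 mmol = 4.62×10⁻⁴ mol.
Photon energy at 346 nm: hc/λ = (6.626×10⁻³⁴)(2.998×10⁸)/(346×10⁻⁹) = 5.741×10⁻¹⁹ J.
Energy delivered: (432 mW)(420 s) = 181.4 J.
Photons incident: 181.4 / 5.741×10⁻¹⁹ = 3.160×10²⁰, i.e. 3.160×10²⁰/6.022×10²³ = 5.247×10⁻⁴ mol.
Φ = 4.62×10⁻⁴ mol / 5.247×10⁻⁴ mol photons = 0.88.

Φ = 0.88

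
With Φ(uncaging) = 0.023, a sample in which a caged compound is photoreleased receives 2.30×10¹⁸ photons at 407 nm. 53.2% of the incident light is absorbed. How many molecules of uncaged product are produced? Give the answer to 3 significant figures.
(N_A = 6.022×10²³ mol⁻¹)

2.81×10¹⁶ molecules

Moles of photons: 2.30×10¹⁸ / 6.022×10²³ = 3.819×10⁻⁶ mol.
Photons absorbed: 0.532 × 3.819×10⁻⁶ = 2.032×10⁻⁶ mol.
Product: Φ × n_abs = 0.023 × 2.032×10⁻⁶ = 4.674×10⁻⁸ mol.
As a count: 4.674×10⁻⁸ × 6.022×10²³ = 2.81×10¹⁶.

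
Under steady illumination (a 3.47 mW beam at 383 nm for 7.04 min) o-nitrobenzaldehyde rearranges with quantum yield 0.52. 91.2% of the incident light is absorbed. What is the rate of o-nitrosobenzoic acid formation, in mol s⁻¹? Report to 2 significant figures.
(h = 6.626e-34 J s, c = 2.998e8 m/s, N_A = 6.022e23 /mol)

Photon energy at 383 nm: hc/λ = (6.626e-34)(2.998e8)/(383e-9) = 5.187e-19 J.
Energy delivered: (3.47 mW)(422.4 s) = 1.466 J.
Photons incident: 1.466 / 5.187e-19 = 2.826e18, i.e. 2.826e18/6.022e23 = 4.693e-6 mol.
Photons absorbed: 0.912 × 4.693e-6 = 4.280e-6 mol.
Product formed: 0.52 × 4.280e-6 = 2.226e-6 mol.
Rate: 2.226e-6 / 422.4 s = 5.3e-9 mol s⁻¹.

5.3e-9 mol s⁻¹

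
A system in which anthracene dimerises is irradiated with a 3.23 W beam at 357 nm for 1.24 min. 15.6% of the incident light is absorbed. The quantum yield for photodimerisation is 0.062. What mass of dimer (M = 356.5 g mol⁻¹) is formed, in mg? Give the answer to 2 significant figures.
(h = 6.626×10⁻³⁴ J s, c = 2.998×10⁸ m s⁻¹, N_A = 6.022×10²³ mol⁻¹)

Photon energy at 357 nm: hc/λ = (6.626×10⁻³⁴)(2.998×10⁸)/(357×10⁻⁹) = 5.564×10⁻¹⁹ J.
Energy delivered: (3.23 W)(74.4 s) = 240.3 J.
Photons incident: 240.3 / 5.564×10⁻¹⁹ = 4.319×10²⁰, i.e. 4.319×10²⁰/6.022×10²³ = 7.172×10⁻⁴ mol.
Photons absorbed: 0.156 × 7.172×10⁻⁴ = 1.119×10⁻⁴ mol.
Product: Φ × n_abs = 0.062 × 1.119×10⁻⁴ = 6.938×10⁻⁶ mol.
Mass: 6.938×10⁻⁶ × 356.5 = 0.002473 g = 2.5 mg.

2.5 mg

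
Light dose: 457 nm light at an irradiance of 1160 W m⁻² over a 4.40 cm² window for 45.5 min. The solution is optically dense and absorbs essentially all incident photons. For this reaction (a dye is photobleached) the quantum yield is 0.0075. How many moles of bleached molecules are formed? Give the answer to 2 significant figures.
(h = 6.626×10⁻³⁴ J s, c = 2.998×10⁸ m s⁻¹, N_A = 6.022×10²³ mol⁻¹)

4.0×10⁻⁵ mol

Photon energy at 457 nm: hc/λ = (6.626×10⁻³⁴)(2.998×10⁸)/(457×10⁻⁹) = 4.347×10⁻¹⁹ J.
Energy delivered: (1160 W m⁻²)(4.40×10⁻⁴ m²)(2730 s) = 1393 J.
Photons incident: 1393 / 4.347×10⁻¹⁹ = 3.205×10²¹, i.e. 3.205×10²¹/6.022×10²³ = 0.005322 mol.
Product: Φ × n_abs = 0.0075 × 0.005322 = 3.992×10⁻⁵ mol.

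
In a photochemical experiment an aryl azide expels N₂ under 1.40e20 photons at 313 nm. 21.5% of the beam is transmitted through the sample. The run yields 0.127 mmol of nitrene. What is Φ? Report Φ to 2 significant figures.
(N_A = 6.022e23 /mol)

Φ = 0.70

Product: 0.127 mmol = 1.27e-4 mol.
Moles of photons: 1.40e20 / 6.022e23 = 2.325e-4 mol.
Fraction absorbed: 1 − 21.5/100 = 0.7850.
Photons absorbed: 0.7850 × 2.325e-4 = 1.825e-4 mol.
Φ = 1.27e-4 mol / 1.825e-4 mol photons = 0.70.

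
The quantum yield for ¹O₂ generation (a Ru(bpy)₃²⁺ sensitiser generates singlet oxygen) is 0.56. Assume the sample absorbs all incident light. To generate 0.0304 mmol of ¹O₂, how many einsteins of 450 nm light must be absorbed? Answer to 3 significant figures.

5.43e-5 einstein

Product: 0.0304 mmol = 3.04e-5 mol.
Photons that must be absorbed: 3.04e-5 / 0.56 = 5.429e-5 mol.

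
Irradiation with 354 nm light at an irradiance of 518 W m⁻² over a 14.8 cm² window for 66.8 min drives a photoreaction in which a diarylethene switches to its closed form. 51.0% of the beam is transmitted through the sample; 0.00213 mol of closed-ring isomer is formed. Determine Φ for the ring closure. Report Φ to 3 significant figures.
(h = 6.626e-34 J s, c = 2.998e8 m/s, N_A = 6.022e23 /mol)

Photon energy at 354 nm: hc/λ = (6.626e-34)(2.998e8)/(354e-9) = 5.612e-19 J.
Energy delivered: (518 W m⁻²)(14.8e-4 m²)(4008 s) = 3073 J.
Photons incident: 3073 / 5.612e-19 = 5.476e21, i.e. 5.476e21/6.022e23 = 0.009093 mol.
Fraction absorbed: 1 − 51.0/100 = 0.4900.
Photons absorbed: 0.4900 × 0.009093 = 0.004456 mol.
Φ = 0.00213 mol / 0.004456 mol photons = 0.478.

Φ = 0.478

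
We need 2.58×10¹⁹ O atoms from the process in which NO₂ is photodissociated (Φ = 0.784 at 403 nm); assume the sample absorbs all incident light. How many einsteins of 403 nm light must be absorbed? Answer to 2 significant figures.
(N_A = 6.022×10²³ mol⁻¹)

Product: 2.58×10¹⁹ / 6.022×10²³ = 4.284×10⁻⁵ mol.
Photons that must be absorbed: 4.284×10⁻⁵ / 0.784 = 5.464×10⁻⁵ mol.

5.5×10⁻⁵ einstein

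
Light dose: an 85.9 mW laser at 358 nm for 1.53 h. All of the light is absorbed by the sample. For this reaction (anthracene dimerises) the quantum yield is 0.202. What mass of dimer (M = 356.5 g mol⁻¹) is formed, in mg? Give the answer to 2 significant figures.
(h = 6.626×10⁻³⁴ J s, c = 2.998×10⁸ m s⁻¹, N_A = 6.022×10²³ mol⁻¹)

100 mg

Photon energy at 358 nm: hc/λ = (6.626×10⁻³⁴)(2.998×10⁸)/(358×10⁻⁹) = 5.549×10⁻¹⁹ J.
Energy delivered: (85.9 mW)(5508 s) = 473.1 J.
Photons incident: 473.1 / 5.549×10⁻¹⁹ = 8.526×10²⁰, i.e. 8.526×10²⁰/6.022×10²³ = 0.001416 mol.
Product: Φ × n_abs = 0.202 × 0.001416 = 2.860×10⁻⁴ mol.
Mass: 2.860×10⁻⁴ × 356.5 = 0.1020 g = 100 mg.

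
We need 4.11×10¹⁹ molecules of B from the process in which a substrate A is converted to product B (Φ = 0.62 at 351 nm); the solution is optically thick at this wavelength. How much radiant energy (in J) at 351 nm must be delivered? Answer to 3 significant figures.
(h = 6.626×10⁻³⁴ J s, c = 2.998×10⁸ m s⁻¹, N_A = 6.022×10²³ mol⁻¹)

37.5 J

Product: 4.11×10¹⁹ / 6.022×10²³ = 6.825×10⁻⁵ mol.
Photons that must be absorbed: 6.825×10⁻⁵ / 0.62 = 1.101×10⁻⁴ mol.
Photon energy: hc/λ = 5.659×10⁻¹⁹ J; per mole, 3.408×10⁵ J mol⁻¹.
Energy required: 1.101×10⁻⁴ × 3.408×10⁵ = 37.5 J.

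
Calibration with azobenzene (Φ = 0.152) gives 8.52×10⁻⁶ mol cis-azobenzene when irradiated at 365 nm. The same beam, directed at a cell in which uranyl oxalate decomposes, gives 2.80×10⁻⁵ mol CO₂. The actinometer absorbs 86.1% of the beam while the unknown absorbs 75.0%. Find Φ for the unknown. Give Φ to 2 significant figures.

Photons absorbed by the actinometer: 8.52×10⁻⁶ / 0.152 = 5.605×10⁻⁵ mol.
Incident flux: 5.605×10⁻⁵ / 0.861 = 6.510×10⁻⁵ einstein.
Absorbed by unknown: 0.750 × 6.510×10⁻⁵ = 4.882×10⁻⁵ mol.
Φ(unknown) = 2.80×10⁻⁵ / 4.882×10⁻⁵ = 0.57.

Φ = 0.57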